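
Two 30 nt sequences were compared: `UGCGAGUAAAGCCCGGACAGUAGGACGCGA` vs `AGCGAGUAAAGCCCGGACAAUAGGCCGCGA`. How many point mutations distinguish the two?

3

Mismatches (1-based): position 1: U→A; position 20: G→A; position 25: A→C.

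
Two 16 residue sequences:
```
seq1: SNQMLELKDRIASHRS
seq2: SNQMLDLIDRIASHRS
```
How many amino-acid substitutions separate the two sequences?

2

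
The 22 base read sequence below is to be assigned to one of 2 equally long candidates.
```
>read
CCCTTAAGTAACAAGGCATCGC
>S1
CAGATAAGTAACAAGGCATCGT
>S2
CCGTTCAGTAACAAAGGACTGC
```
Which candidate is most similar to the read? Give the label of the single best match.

Hamming distances to read — S1: 4; S2: 6.
Smallest is S1 with 4 mismatches.

S1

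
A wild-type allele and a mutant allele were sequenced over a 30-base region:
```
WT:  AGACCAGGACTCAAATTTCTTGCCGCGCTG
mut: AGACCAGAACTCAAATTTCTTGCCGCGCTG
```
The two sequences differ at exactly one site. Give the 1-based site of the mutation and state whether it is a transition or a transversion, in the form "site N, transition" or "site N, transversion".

The sequences differ only at site 8: G→A (purine→purine), a transition.

site 8, transition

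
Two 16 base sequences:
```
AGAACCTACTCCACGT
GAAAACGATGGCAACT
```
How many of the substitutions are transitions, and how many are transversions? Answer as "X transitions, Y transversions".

3 transitions, 6 transversions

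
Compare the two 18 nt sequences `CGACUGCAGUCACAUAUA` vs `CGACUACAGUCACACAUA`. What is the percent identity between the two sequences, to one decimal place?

88.9%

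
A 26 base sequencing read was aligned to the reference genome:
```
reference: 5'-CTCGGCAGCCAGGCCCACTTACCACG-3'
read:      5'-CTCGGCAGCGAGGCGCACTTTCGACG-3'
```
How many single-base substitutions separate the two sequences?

4

Mismatches (1-based): base 10: C→G; base 15: C→G; base 21: A→T; base 23: C→G.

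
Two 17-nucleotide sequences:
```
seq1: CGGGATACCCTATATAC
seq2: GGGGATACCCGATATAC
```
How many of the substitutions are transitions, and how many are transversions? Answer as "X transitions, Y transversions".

Mismatches (1-based):
base 1: C→G (pyrimidine→purine, transversion)
base 11: T→G (pyrimidine→purine, transversion)

0 transitions, 2 transversions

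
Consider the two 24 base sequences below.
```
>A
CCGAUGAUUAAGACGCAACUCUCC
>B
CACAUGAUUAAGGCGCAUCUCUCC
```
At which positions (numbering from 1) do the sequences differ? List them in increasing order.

2, 3, 13, 18

Scanning 1-based: 2: C/A; 3: G/C; 13: A/G; 18: A/U.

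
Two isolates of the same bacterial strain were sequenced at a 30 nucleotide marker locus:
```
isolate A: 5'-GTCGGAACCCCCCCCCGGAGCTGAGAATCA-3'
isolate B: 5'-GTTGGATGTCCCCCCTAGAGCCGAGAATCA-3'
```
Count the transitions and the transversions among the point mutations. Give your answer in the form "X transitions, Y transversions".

Mismatches (1-based):
position 3: C→T (pyrimidine→pyrimidine, transition)
position 7: A→T (purine→pyrimidine, transversion)
position 8: C→G (pyrimidine→purine, transversion)
position 9: C→T (pyrimidine→pyrimidine, transition)
position 16: C→T (pyrimidine→pyrimidine, transition)
position 17: G→A (purine→purine, transition)
position 22: T→C (pyrimidine→pyrimidine, transition)

5 transitions, 2 transversions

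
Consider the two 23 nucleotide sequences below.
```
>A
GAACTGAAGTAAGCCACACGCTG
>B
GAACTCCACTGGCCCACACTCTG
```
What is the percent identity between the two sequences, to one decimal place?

69.6%

Mismatches at positions 6, 7, 9, 11, 12, 13, 20 (1-based): 7 of 23.
Identical positions: 16/23 = 69.57% → 69.6%.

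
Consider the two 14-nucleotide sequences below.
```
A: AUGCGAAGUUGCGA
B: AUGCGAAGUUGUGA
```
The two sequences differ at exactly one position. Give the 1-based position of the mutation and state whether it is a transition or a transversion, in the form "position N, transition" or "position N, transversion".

The sequences differ only at position 12: C→U (pyrimidine→pyrimidine), a transition.

position 12, transition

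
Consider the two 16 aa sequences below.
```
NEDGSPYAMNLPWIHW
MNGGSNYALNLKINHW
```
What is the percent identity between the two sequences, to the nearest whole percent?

50%

Mismatches at positions 1, 2, 3, 6, 9, 12, 13, 14 (1-based): 8 of 16.
Identical positions: 8/16 = 50% → 50%.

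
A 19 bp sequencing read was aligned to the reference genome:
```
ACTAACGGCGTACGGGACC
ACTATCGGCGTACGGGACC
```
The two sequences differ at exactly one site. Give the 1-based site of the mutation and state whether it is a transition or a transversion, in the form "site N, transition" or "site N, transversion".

The sequences differ only at site 5: A→T (purine→pyrimidine), a transversion.

site 5, transversion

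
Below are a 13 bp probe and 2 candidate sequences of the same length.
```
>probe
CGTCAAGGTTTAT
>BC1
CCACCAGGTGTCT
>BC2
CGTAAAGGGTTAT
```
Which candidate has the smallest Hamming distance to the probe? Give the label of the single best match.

BC1 differs at 5 sites; BC2 differs at 2 sites. The closest is BC2.

BC2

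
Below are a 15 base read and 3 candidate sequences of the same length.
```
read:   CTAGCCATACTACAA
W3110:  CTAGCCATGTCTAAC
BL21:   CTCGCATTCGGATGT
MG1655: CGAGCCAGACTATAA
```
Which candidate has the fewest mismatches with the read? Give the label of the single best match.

MG1655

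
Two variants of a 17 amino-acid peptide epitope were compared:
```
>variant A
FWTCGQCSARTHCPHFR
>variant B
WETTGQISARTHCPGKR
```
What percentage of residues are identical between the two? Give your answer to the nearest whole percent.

65%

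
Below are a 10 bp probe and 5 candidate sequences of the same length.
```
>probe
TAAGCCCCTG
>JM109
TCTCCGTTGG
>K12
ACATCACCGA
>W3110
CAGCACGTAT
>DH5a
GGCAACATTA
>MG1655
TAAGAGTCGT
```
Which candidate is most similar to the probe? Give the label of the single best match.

MG1655

Hamming distances to probe — JM109: 7; K12: 6; W3110: 8; DH5a: 8; MG1655: 5.
Smallest is MG1655 with 5 mismatches.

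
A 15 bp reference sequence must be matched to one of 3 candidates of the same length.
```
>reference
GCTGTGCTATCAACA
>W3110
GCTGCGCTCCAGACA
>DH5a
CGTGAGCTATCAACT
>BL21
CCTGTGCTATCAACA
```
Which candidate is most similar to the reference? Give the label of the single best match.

BL21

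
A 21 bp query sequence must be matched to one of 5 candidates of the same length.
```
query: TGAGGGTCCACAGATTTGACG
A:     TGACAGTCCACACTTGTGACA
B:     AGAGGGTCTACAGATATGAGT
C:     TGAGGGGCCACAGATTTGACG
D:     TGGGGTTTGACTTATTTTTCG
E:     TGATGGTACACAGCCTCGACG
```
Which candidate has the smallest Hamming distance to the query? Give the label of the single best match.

C

A differs at 6 sites; B differs at 5 sites; C differs at 1 site; D differs at 8 sites; E differs at 5 sites. The closest is C.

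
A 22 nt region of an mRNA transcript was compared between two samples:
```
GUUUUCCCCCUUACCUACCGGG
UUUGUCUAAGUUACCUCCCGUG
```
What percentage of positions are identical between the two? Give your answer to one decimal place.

63.6%

Mismatches at positions 1, 4, 7, 8, 9, 10, 17, 21 (1-based): 8 of 22.
Identical positions: 14/22 = 63.64% → 63.6%.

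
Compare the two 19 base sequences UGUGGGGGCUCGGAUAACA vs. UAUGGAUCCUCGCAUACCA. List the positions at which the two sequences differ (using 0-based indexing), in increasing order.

1, 5, 6, 7, 12, 16

Differences at position 1 (G→A), position 5 (G→A), position 6 (G→U), position 7 (G→C), position 12 (G→C), position 16 (A→C).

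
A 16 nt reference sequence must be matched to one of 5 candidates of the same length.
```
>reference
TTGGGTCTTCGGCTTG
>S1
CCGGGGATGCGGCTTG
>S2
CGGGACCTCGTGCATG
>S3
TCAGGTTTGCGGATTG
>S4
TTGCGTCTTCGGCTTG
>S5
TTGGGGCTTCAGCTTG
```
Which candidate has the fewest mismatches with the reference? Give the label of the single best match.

S4

S1 differs at 5 positions; S2 differs at 8 positions; S3 differs at 5 positions; S4 differs at 1 position; S5 differs at 2 positions. The closest is S4.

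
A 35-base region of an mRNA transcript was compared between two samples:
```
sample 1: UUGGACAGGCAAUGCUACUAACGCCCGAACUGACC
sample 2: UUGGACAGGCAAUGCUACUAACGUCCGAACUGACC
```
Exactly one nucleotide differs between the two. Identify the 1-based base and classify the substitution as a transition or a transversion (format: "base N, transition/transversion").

base 24, transition

Base 24 changes C→U. C is a pyrimidine and U is a pyrimidine, so this is a transition.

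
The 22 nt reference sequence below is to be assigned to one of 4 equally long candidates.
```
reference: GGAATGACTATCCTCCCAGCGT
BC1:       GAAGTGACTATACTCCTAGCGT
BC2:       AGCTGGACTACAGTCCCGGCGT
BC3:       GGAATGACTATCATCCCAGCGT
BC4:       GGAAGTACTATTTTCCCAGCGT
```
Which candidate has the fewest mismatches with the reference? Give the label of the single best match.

BC1 differs at 4 bases; BC2 differs at 8 bases; BC3 differs at 1 base; BC4 differs at 4 bases. The closest is BC3.

BC3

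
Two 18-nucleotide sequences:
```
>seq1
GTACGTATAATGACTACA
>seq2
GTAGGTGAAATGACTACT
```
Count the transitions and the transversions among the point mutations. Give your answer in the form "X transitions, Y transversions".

1 transition, 3 transversions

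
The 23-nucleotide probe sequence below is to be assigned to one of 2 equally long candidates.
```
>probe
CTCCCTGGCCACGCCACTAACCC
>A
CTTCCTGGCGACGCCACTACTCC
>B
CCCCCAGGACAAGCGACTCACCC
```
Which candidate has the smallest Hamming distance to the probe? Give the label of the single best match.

A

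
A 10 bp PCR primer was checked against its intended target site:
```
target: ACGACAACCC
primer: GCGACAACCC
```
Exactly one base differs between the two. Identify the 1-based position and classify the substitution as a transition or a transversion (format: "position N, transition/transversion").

Position 1 changes A→G. A is a purine and G is a purine, so this is a transition.

position 1, transition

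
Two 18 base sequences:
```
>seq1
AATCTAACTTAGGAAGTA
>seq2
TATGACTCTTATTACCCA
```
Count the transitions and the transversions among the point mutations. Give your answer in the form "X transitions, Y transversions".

Transitions (purine↔purine or pyrimidine↔pyrimidine): 17 T→C.
Transversions (purine↔pyrimidine): 1 A→T, 4 C→G, 5 T→A, 6 A→C, 7 A→T, 12 G→T, 13 G→T, 15 A→C, 16 G→C.

1 transition, 9 transversions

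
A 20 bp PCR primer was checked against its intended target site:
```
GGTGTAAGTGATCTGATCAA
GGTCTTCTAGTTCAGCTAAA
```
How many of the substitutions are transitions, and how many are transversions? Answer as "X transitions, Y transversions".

0 transitions, 9 transversions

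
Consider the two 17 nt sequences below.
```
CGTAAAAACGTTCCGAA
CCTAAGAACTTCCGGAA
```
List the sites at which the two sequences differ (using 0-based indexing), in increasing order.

1, 5, 9, 11, 13

Differences at site 1 (G→C), site 5 (A→G), site 9 (G→T), site 11 (T→C), site 13 (C→G).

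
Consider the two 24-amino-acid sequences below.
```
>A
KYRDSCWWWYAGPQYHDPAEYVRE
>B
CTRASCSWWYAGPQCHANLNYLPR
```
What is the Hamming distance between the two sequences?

12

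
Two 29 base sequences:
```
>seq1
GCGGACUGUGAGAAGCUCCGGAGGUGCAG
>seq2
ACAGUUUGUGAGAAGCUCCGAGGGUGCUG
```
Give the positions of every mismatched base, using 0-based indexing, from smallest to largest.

Differences at position 0 (G→A), position 2 (G→A), position 4 (A→U), position 5 (C→U), position 20 (G→A), position 21 (A→G), position 27 (A→U).

0, 2, 4, 5, 20, 21, 27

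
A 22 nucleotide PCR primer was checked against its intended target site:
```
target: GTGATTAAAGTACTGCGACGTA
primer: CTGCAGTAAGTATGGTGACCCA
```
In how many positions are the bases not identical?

10

Comparing position by position, 10 positions differ: 1 (G/C), 4 (A/C), 5 (T/A), 6 (T/G), 7 (A/T), 13 (C/T), 14 (T/G), 16 (C/T), 20 (G/C), 21 (T/C).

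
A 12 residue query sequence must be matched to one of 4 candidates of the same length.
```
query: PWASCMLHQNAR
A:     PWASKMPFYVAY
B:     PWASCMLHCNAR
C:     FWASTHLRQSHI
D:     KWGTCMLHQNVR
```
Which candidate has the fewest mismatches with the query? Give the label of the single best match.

A differs at 6 residues; B differs at 1 residue; C differs at 7 residues; D differs at 4 residues. The closest is B.

B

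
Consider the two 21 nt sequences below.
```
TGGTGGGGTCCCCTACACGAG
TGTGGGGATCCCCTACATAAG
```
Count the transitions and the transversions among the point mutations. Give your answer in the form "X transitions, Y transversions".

Mismatches (1-based):
site 3: G→T (purine→pyrimidine, transversion)
site 4: T→G (pyrimidine→purine, transversion)
site 8: G→A (purine→purine, transition)
site 18: C→T (pyrimidine→pyrimidine, transition)
site 19: G→A (purine→purine, transition)

3 transitions, 2 transversions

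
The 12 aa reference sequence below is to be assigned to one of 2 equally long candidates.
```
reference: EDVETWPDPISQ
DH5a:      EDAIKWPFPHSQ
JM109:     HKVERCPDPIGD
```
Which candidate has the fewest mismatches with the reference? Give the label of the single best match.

DH5a differs at 5 positions; JM109 differs at 6 positions. The closest is DH5a.

DH5a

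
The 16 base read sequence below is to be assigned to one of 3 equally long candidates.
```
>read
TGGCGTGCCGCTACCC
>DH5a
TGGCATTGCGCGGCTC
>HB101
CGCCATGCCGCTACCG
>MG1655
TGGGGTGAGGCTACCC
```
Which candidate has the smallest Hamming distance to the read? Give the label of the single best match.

DH5a differs at 6 positions; HB101 differs at 4 positions; MG1655 differs at 3 positions. The closest is MG1655.

MG1655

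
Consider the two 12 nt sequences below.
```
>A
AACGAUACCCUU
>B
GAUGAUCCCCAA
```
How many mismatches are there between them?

Comparing position by position, 5 positions differ: 1 (A/G), 3 (C/U), 7 (A/C), 11 (U/A), 12 (U/A).

5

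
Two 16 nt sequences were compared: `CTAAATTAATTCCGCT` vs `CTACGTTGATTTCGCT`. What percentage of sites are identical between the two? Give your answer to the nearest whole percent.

75%

4 positions differ (4, 5, 8, 12), so 12 of 16 match: 12/16 = 75%.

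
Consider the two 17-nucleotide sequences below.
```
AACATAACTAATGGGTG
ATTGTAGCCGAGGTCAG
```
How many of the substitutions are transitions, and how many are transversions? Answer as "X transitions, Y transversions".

Mismatches (1-based):
base 2: A→T (purine→pyrimidine, transversion)
base 3: C→T (pyrimidine→pyrimidine, transition)
base 4: A→G (purine→purine, transition)
base 7: A→G (purine→purine, transition)
base 9: T→C (pyrimidine→pyrimidine, transition)
base 10: A→G (purine→purine, transition)
base 12: T→G (pyrimidine→purine, transversion)
base 14: G→T (purine→pyrimidine, transversion)
base 15: G→C (purine→pyrimidine, transversion)
base 16: T→A (pyrimidine→purine, transversion)

5 transitions, 5 transversions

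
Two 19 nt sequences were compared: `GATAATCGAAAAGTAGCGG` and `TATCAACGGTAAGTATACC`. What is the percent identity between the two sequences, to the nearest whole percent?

9 positions differ (1, 4, 6, 9, 10, 16, 17, 18, 19), so 10 of 19 match: 10/19 = 52.63%.

53%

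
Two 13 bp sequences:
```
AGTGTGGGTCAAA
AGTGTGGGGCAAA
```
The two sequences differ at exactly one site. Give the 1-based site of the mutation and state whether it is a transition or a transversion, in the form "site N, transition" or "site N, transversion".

site 9, transversion

Site 9 changes T→G. T is a pyrimidine and G is a purine, so this is a transversion.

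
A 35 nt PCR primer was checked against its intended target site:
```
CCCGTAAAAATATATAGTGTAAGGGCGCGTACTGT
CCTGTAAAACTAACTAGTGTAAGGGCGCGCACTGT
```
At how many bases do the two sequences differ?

Comparing position by position, 5 bases differ: 3 (C/T), 10 (A/C), 13 (T/A), 14 (A/C), 30 (T/C).

5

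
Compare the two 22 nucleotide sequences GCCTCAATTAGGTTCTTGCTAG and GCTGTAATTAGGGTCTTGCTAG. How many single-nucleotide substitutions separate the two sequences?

4

Mismatches (1-based): position 3: C→T; position 4: T→G; position 5: C→T; position 13: T→G.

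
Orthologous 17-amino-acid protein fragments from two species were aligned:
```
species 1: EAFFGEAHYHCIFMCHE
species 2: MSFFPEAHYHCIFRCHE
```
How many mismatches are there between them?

The sequences differ at residues 1, 2, 5, 14 (1-based) — 4 in total.

4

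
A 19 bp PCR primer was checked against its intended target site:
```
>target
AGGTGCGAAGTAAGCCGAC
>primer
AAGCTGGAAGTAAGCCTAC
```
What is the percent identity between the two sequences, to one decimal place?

5 positions differ (2, 4, 5, 6, 17), so 14 of 19 match: 14/19 = 73.68%.

73.7%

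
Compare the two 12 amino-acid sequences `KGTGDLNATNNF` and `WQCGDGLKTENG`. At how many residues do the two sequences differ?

8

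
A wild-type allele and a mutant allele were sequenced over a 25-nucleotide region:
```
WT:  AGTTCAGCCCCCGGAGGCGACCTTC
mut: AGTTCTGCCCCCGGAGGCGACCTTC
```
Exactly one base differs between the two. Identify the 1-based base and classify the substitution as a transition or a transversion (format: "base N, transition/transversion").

The sequences differ only at base 6: A→T (purine→pyrimidine), a transversion.

base 6, transversion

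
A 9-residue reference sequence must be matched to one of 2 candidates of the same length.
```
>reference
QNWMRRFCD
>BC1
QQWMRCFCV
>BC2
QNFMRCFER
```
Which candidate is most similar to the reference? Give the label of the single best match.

Hamming distances to reference — BC1: 3; BC2: 4.
Smallest is BC1 with 3 mismatches.

BC1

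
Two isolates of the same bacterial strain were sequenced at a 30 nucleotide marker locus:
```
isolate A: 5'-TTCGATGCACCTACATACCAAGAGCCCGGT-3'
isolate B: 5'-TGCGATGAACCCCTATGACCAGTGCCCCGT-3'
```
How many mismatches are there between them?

10

Comparing position by position, 10 bases differ: 2 (T/G), 8 (C/A), 12 (T/C), 13 (A/C), 14 (C/T), 17 (A/G), 18 (C/A), 20 (A/C), 23 (A/T), 28 (G/C).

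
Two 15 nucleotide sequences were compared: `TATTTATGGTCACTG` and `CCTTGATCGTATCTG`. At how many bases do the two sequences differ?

Mismatches (1-based): base 1: T→C; base 2: A→C; base 5: T→G; base 8: G→C; base 11: C→A; base 12: A→T.

6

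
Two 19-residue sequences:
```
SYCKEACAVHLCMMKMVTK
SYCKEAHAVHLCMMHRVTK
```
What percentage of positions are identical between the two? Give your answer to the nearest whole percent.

3 positions differ (7, 15, 16), so 16 of 19 match: 16/19 = 84.21%.

84%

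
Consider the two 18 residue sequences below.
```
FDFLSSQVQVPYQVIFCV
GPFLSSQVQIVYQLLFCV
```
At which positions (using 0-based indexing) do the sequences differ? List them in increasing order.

Differences at position 0 (F→G), position 1 (D→P), position 9 (V→I), position 10 (P→V), position 13 (V→L), position 14 (I→L).

0, 1, 9, 10, 13, 14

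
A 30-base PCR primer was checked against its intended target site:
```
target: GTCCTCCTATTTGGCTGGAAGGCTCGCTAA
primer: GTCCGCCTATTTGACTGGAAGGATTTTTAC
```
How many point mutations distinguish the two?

7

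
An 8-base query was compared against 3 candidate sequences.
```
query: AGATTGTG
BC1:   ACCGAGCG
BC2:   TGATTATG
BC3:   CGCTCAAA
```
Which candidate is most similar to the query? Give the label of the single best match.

BC1 differs at 5 sites; BC2 differs at 2 sites; BC3 differs at 6 sites. The closest is BC2.

BC2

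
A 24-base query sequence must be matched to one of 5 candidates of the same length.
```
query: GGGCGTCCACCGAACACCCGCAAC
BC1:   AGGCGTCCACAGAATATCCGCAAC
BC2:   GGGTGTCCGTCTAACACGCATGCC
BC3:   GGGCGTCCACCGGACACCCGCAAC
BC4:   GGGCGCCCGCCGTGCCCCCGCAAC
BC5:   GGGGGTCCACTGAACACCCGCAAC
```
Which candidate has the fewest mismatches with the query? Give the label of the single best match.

Hamming distances to query — BC1: 4; BC2: 9; BC3: 1; BC4: 5; BC5: 2.
Smallest is BC3 with 1 mismatch.

BC3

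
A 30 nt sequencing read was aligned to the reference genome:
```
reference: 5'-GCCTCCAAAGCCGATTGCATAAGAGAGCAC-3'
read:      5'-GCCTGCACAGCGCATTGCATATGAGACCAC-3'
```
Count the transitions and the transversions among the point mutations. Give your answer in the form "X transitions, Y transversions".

Transitions (purine↔purine or pyrimidine↔pyrimidine): none.
Transversions (purine↔pyrimidine): 5 C→G, 8 A→C, 12 C→G, 13 G→C, 22 A→T, 27 G→C.

0 transitions, 6 transversions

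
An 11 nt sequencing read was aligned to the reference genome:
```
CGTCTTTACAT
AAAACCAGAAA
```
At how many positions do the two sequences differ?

10

Comparing position by position, 10 positions differ: 1 (C/A), 2 (G/A), 3 (T/A), 4 (C/A), 5 (T/C), 6 (T/C), 7 (T/A), 8 (A/G), 9 (C/A), 11 (T/A).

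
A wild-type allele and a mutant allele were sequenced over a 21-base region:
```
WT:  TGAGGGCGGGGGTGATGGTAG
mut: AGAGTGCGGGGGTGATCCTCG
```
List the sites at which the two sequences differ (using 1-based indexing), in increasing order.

Scanning 1-based: 1: T/A; 5: G/T; 17: G/C; 18: G/C; 20: A/C.

1, 5, 17, 18, 20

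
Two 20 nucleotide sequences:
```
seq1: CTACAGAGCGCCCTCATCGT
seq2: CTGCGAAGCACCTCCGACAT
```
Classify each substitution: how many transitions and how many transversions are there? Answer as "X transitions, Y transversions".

8 transitions, 1 transversion

Mismatches (1-based):
position 3: A→G (purine→purine, transition)
position 5: A→G (purine→purine, transition)
position 6: G→A (purine→purine, transition)
position 10: G→A (purine→purine, transition)
position 13: C→T (pyrimidine→pyrimidine, transition)
position 14: T→C (pyrimidine→pyrimidine, transition)
position 16: A→G (purine→purine, transition)
position 17: T→A (pyrimidine→purine, transversion)
position 19: G→A (purine→purine, transition)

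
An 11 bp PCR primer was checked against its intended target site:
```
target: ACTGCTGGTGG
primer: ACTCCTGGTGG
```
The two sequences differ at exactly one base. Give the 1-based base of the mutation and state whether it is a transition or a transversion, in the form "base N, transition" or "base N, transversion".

base 4, transversion

Base 4 changes G→C. G is a purine and C is a pyrimidine, so this is a transversion.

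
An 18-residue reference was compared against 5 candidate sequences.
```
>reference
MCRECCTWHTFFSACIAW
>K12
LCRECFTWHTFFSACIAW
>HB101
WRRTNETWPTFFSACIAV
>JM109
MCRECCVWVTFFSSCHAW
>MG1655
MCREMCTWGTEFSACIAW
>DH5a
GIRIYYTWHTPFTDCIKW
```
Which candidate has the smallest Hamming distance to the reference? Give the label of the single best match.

K12

K12 differs at 2 residues; HB101 differs at 7 residues; JM109 differs at 4 residues; MG1655 differs at 3 residues; DH5a differs at 9 residues. The closest is K12.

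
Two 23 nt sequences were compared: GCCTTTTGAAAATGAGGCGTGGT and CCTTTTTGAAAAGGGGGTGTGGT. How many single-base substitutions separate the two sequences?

The sequences differ at sites 1, 3, 13, 15, 18 (1-based) — 5 in total.

5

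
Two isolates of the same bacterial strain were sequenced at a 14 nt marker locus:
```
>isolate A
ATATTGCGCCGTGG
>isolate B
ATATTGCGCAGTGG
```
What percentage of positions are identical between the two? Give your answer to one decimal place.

1 position differs (10), so 13 of 14 match: 13/14 = 92.86%.

92.9%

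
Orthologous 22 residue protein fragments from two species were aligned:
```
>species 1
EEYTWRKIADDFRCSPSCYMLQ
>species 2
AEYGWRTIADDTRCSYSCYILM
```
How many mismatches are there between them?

7

The sequences differ at residues 1, 4, 7, 12, 16, 20, 22 (1-based) — 7 in total.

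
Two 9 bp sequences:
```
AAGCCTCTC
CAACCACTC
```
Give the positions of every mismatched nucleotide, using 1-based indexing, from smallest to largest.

Differences at position 1 (A→C), position 3 (G→A), position 6 (T→A).

1, 3, 6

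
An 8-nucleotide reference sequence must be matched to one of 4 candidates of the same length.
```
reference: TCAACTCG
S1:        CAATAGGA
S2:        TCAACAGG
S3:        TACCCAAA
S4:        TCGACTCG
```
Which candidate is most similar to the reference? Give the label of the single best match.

S4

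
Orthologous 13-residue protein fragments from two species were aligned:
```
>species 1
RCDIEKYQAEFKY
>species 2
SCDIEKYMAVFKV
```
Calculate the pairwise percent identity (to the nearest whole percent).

Mismatches at positions 1, 8, 10, 13 (1-based): 4 of 13.
Identical positions: 9/13 = 69.23% → 69%.

69%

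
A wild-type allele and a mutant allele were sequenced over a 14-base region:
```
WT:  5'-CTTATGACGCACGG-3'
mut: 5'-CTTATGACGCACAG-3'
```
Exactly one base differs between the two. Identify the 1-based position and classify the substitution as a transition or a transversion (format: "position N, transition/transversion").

position 13, transition

The sequences differ only at position 13: G→A (purine→purine), a transition.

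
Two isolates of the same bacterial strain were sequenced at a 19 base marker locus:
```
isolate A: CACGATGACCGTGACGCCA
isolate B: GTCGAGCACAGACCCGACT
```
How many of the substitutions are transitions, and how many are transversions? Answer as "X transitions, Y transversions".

0 transitions, 10 transversions

Transitions (purine↔purine or pyrimidine↔pyrimidine): none.
Transversions (purine↔pyrimidine): 1 C→G, 2 A→T, 6 T→G, 7 G→C, 10 C→A, 12 T→A, 13 G→C, 14 A→C, 17 C→A, 19 A→T.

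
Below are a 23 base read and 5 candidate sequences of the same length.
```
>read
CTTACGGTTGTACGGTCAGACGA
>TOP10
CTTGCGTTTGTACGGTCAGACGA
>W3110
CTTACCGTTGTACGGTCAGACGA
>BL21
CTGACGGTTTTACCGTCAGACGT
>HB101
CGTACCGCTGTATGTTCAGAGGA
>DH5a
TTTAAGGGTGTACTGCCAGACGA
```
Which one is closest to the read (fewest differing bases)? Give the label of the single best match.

Hamming distances to read — TOP10: 2; W3110: 1; BL21: 4; HB101: 6; DH5a: 5.
Smallest is W3110 with 1 mismatch.

W3110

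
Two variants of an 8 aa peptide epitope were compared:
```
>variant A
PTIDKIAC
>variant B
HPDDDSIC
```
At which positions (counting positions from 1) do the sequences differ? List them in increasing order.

1, 2, 3, 5, 6, 7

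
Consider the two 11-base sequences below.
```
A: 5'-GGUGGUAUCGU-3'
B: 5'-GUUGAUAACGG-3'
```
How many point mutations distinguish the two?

4

Comparing position by position, 4 sites differ: 2 (G/U), 5 (G/A), 8 (U/A), 11 (U/G).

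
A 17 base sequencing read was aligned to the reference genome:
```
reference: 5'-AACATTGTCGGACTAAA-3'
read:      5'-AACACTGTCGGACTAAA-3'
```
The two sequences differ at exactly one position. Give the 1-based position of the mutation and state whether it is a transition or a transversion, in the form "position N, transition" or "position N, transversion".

position 5, transition

Position 5 changes T→C. T is a pyrimidine and C is a pyrimidine, so this is a transition.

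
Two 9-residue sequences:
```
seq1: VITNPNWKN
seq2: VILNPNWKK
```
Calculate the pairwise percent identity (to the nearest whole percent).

Mismatches at positions 3, 9 (1-based): 2 of 9.
Identical positions: 7/9 = 77.78% → 78%.

78%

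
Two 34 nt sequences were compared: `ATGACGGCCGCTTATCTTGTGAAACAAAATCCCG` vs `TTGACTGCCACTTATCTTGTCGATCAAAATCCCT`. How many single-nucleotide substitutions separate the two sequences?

7

Comparing position by position, 7 positions differ: 1 (A/T), 6 (G/T), 10 (G/A), 21 (G/C), 22 (A/G), 24 (A/T), 34 (G/T).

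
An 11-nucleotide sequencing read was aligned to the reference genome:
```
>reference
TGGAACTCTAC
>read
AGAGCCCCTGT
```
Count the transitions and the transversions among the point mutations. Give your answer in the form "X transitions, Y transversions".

Transitions (purine↔purine or pyrimidine↔pyrimidine): 3 G→A, 4 A→G, 7 T→C, 10 A→G, 11 C→T.
Transversions (purine↔pyrimidine): 1 T→A, 5 A→C.

5 transitions, 2 transversions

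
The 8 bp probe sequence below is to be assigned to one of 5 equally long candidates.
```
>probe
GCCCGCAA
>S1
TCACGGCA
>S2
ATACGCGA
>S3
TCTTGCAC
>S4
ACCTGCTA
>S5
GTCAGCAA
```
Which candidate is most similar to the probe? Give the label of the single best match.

Hamming distances to probe — S1: 4; S2: 4; S3: 4; S4: 3; S5: 2.
Smallest is S5 with 2 mismatches.

S5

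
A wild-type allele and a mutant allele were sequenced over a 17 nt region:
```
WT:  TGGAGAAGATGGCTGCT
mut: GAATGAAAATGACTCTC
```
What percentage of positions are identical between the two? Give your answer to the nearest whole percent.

Mismatches at positions 1, 2, 3, 4, 8, 12, 15, 16, 17 (1-based): 9 of 17.
Identical positions: 8/17 = 47.06% → 47%.

47%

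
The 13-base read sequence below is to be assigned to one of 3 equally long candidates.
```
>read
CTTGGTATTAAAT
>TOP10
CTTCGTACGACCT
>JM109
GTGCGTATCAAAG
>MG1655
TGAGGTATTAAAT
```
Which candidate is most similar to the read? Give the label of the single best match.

Hamming distances to read — TOP10: 5; JM109: 5; MG1655: 3.
Smallest is MG1655 with 3 mismatches.

MG1655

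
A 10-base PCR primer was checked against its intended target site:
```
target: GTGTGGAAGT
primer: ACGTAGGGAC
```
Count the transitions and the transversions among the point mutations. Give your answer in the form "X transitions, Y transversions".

7 transitions, 0 transversions

Mismatches (1-based):
position 1: G→A (purine→purine, transition)
position 2: T→C (pyrimidine→pyrimidine, transition)
position 5: G→A (purine→purine, transition)
position 7: A→G (purine→purine, transition)
position 8: A→G (purine→purine, transition)
position 9: G→A (purine→purine, transition)
position 10: T→C (pyrimidine→pyrimidine, transition)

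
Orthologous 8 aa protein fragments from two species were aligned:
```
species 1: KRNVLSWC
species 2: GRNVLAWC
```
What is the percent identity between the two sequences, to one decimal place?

75.0%

Mismatches at positions 1, 6 (1-based): 2 of 8.
Identical positions: 6/8 = 75% → 75.0%.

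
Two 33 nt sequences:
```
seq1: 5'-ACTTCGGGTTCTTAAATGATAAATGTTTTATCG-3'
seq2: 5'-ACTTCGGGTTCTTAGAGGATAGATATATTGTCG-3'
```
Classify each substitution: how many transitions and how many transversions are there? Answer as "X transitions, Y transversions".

Transitions (purine↔purine or pyrimidine↔pyrimidine): 15 A→G, 22 A→G, 25 G→A, 30 A→G.
Transversions (purine↔pyrimidine): 17 T→G, 27 T→A.

4 transitions, 2 transversions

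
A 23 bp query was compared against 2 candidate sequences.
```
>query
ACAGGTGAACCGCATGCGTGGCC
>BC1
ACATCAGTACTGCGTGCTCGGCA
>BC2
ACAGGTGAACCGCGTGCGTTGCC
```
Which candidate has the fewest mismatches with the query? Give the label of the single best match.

BC2

Hamming distances to query — BC1: 9; BC2: 2.
Smallest is BC2 with 2 mismatches.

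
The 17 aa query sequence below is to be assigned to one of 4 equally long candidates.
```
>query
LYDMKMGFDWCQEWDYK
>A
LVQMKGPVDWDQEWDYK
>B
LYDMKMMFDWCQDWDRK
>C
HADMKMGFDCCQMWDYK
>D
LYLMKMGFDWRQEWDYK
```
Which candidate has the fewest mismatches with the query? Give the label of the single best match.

D

A differs at 6 positions; B differs at 3 positions; C differs at 4 positions; D differs at 2 positions. The closest is D.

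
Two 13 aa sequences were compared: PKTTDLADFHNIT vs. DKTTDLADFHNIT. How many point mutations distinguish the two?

1

Comparing position by position, 1 position differs: 1 (P/D).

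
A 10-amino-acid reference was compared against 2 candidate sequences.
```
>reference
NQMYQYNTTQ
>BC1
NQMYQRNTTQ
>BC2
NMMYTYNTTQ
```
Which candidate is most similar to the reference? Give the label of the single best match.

BC1 differs at 1 position; BC2 differs at 2 positions. The closest is BC1.

BC1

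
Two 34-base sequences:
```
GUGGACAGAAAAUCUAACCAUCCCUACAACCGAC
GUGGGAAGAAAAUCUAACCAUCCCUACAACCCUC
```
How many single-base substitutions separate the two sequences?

Mismatches (1-based): position 5: A→G; position 6: C→A; position 32: G→C; position 33: A→U.

4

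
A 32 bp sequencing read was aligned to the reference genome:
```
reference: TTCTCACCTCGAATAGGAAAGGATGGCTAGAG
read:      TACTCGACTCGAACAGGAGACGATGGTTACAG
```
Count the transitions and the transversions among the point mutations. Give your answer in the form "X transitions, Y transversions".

4 transitions, 4 transversions

Mismatches (1-based):
site 2: T→A (pyrimidine→purine, transversion)
site 6: A→G (purine→purine, transition)
site 7: C→A (pyrimidine→purine, transversion)
site 14: T→C (pyrimidine→pyrimidine, transition)
site 19: A→G (purine→purine, transition)
site 21: G→C (purine→pyrimidine, transversion)
site 27: C→T (pyrimidine→pyrimidine, transition)
site 30: G→C (purine→pyrimidine, transversion)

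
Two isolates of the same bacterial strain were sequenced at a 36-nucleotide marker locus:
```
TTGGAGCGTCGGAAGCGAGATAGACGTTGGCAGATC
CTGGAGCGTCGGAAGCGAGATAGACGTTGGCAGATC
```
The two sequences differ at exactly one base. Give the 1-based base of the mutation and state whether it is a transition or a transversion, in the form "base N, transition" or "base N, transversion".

base 1, transition

Base 1 changes T→C. T is a pyrimidine and C is a pyrimidine, so this is a transition.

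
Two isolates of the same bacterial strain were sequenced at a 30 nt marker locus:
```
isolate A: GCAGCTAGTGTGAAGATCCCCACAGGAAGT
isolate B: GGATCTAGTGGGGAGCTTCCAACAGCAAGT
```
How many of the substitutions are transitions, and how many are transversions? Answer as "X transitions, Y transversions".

2 transitions, 6 transversions

Mismatches (1-based):
site 2: C→G (pyrimidine→purine, transversion)
site 4: G→T (purine→pyrimidine, transversion)
site 11: T→G (pyrimidine→purine, transversion)
site 13: A→G (purine→purine, transition)
site 16: A→C (purine→pyrimidine, transversion)
site 18: C→T (pyrimidine→pyrimidine, transition)
site 21: C→A (pyrimidine→purine, transversion)
site 26: G→C (purine→pyrimidine, transversion)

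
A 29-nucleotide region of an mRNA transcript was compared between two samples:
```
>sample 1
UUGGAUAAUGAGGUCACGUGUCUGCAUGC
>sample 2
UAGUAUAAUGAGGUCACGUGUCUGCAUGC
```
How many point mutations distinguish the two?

2

The sequences differ at sites 2, 4 (1-based) — 2 in total.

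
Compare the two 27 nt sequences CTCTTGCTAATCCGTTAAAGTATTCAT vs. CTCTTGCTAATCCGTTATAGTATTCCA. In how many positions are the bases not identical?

The sequences differ at positions 18, 26, 27 (1-based) — 3 in total.

3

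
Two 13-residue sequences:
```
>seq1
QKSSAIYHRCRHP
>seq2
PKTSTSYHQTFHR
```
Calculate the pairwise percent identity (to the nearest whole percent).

38%

8 positions differ (1, 3, 5, 6, 9, 10, 11, 13), so 5 of 13 match: 5/13 = 38.46%.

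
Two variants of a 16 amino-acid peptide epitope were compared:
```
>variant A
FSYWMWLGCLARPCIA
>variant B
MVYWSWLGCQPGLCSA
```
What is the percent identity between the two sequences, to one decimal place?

Mismatches at positions 1, 2, 5, 10, 11, 12, 13, 15 (1-based): 8 of 16.
Identical positions: 8/16 = 50% → 50.0%.

50.0%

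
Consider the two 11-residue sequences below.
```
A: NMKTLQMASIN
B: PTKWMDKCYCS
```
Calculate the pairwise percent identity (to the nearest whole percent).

Mismatches at positions 1, 2, 4, 5, 6, 7, 8, 9, 10, 11 (1-based): 10 of 11.
Identical positions: 1/11 = 9.091% → 9%.

9%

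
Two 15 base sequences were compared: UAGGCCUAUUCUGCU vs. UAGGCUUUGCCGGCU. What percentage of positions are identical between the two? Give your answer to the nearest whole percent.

67%

Mismatches at positions 6, 8, 9, 10, 12 (1-based): 5 of 15.
Identical positions: 10/15 = 66.67% → 67%.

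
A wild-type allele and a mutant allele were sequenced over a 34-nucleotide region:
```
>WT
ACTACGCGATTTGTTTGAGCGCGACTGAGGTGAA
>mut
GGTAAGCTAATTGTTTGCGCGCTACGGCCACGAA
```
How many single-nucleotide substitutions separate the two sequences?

12

Comparing position by position, 12 sites differ: 1 (A/G), 2 (C/G), 5 (C/A), 8 (G/T), 10 (T/A), 18 (A/C), 23 (G/T), 26 (T/G), 28 (A/C), 29 (G/C), 30 (G/A), 31 (T/C).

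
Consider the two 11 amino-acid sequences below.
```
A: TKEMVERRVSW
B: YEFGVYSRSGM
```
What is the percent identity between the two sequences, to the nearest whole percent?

18%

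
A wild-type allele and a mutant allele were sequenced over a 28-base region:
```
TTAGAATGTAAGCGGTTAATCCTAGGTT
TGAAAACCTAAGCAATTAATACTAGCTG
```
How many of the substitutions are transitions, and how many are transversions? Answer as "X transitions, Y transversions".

4 transitions, 5 transversions

Mismatches (1-based):
site 2: T→G (pyrimidine→purine, transversion)
site 4: G→A (purine→purine, transition)
site 7: T→C (pyrimidine→pyrimidine, transition)
site 8: G→C (purine→pyrimidine, transversion)
site 14: G→A (purine→purine, transition)
site 15: G→A (purine→purine, transition)
site 21: C→A (pyrimidine→purine, transversion)
site 26: G→C (purine→pyrimidine, transversion)
site 28: T→G (pyrimidine→purine, transversion)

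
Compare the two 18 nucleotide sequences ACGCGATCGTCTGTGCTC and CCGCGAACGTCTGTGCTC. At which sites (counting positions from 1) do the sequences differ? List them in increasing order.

Differences at site 1 (A→C), site 7 (T→A).

1, 7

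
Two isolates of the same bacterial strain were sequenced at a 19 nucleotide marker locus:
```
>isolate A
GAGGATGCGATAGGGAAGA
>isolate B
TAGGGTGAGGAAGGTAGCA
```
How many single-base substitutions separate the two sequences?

8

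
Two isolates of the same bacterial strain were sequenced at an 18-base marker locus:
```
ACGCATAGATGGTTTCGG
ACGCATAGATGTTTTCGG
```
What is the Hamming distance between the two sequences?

Mismatches (1-based): base 12: G→T.

1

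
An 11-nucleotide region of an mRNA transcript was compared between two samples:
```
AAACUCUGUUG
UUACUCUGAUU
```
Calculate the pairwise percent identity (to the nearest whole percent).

64%

4 positions differ (1, 2, 9, 11), so 7 of 11 match: 7/11 = 63.64%.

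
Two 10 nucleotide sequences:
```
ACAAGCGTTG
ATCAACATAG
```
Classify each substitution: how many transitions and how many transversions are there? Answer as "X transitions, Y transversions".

3 transitions, 2 transversions

Mismatches (1-based):
base 2: C→T (pyrimidine→pyrimidine, transition)
base 3: A→C (purine→pyrimidine, transversion)
base 5: G→A (purine→purine, transition)
base 7: G→A (purine→purine, transition)
base 9: T→A (pyrimidine→purine, transversion)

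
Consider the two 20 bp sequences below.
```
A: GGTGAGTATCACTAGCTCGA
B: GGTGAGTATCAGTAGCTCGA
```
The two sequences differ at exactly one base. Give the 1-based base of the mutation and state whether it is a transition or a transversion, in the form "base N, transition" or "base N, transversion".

The sequences differ only at base 12: C→G (pyrimidine→purine), a transversion.

base 12, transversion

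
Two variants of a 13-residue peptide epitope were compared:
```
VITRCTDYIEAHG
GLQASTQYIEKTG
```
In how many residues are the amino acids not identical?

8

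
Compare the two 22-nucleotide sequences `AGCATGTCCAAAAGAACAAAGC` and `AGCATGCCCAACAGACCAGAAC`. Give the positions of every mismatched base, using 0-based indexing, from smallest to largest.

6, 11, 15, 18, 20

Scanning 0-based: 6: T/C; 11: A/C; 15: A/C; 18: A/G; 20: G/A.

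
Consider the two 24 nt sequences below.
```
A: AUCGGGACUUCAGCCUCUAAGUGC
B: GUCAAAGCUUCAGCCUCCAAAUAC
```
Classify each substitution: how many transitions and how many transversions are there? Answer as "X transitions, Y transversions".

8 transitions, 0 transversions

Mismatches (1-based):
position 1: A→G (purine→purine, transition)
position 4: G→A (purine→purine, transition)
position 5: G→A (purine→purine, transition)
position 6: G→A (purine→purine, transition)
position 7: A→G (purine→purine, transition)
position 18: U→C (pyrimidine→pyrimidine, transition)
position 21: G→A (purine→purine, transition)
position 23: G→A (purine→purine, transition)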